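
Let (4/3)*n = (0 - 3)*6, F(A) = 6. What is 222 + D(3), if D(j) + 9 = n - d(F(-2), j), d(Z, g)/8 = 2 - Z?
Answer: 463/2 ≈ 231.50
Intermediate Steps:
d(Z, g) = 16 - 8*Z (d(Z, g) = 8*(2 - Z) = 16 - 8*Z)
n = -27/2 (n = 3*((0 - 3)*6)/4 = 3*(-3*6)/4 = (¾)*(-18) = -27/2 ≈ -13.500)
D(j) = 19/2 (D(j) = -9 + (-27/2 - (16 - 8*6)) = -9 + (-27/2 - (16 - 48)) = -9 + (-27/2 - 1*(-32)) = -9 + (-27/2 + 32) = -9 + 37/2 = 19/2)
222 + D(3) = 222 + 19/2 = 463/2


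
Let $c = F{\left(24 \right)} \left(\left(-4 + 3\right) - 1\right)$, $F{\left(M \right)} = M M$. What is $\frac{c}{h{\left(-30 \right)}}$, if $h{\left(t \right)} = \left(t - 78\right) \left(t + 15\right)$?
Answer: $- \frac{32}{45} \approx -0.71111$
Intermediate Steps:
$h{\left(t \right)} = \left(-78 + t\right) \left(15 + t\right)$
$F{\left(M \right)} = M^{2}$
$c = -1152$ ($c = 24^{2} \left(\left(-4 + 3\right) - 1\right) = 576 \left(-1 - 1\right) = 576 \left(-2\right) = -1152$)
$\frac{c}{h{\left(-30 \right)}} = - \frac{1152}{-1170 + \left(-30\right)^{2} - -1890} = - \frac{1152}{-1170 + 900 + 1890} = - \frac{1152}{1620} = \left(-1152\right) \frac{1}{1620} = - \frac{32}{45}$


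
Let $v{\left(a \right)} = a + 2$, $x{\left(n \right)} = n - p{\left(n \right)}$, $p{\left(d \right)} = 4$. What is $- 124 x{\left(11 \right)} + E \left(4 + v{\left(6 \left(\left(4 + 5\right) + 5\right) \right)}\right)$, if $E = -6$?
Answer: $-1408$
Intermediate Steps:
$x{\left(n \right)} = -4 + n$ ($x{\left(n \right)} = n - 4 = -4 + n$)
$v{\left(a \right)} = 2 + a$
$- 124 x{\left(11 \right)} + E \left(4 + v{\left(6 \left(\left(4 + 5\right) + 5\right) \right)}\right) = - 124 \left(-4 + 11\right) - 6 \left(4 + \left(2 + 6 \left(\left(4 + 5\right) + 5\right)\right)\right) = \left(-124\right) 7 - 6 \left(4 + \left(2 + 6 \left(9 + 5\right)\right)\right) = -868 - 6 \left(4 + \left(2 + 6 \cdot 14\right)\right) = -868 - 6 \left(4 + \left(2 + 84\right)\right) = -868 - 6 \left(4 + 86\right) = -868 - 540 = -1408$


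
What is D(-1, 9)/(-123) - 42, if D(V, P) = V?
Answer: -5165/123 ≈ -41.992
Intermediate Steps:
D(-1, 9)/(-123) - 42 = -1/(-123) - 42 = -1/123*(-1) - 42 = 1/123 - 42 = -5165/123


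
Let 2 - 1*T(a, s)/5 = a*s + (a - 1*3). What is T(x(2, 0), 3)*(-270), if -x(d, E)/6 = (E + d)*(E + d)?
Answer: -136350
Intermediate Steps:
x(d, E) = -6*(E + d)**2 (x(d, E) = -6*(E + d)*(E + d) = -6*(E + d)**2)
T(a, s) = 25 - 5*a - 5*a*s (T(a, s) = 10 - 5*(a*s + (a - 1*3)) = 10 - 5*(a*s + (a - 3)) = 10 - 5*(a*s + (-3 + a)) = 10 - 5*(-3 + a + a*s) = 10 + (15 - 5*a - 5*a*s) = 25 - 5*a - 5*a*s)
T(x(2, 0), 3)*(-270) = (25 - (-30)*(0 + 2)**2 - 5*(-6*(0 + 2)**2)*3)*(-270) = (25 - (-30)*2**2 - 5*(-6*2**2)*3)*(-270) = (25 - (-30)*4 - 5*(-6*4)*3)*(-270) = (25 - 5*(-24) - 5*(-24)*3)*(-270) = (25 + 120 + 360)*(-270) = 505*(-270) = -136350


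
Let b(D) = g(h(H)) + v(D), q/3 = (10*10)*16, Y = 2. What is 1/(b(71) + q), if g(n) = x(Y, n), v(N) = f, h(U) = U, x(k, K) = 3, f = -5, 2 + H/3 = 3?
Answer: 1/4798 ≈ 0.00020842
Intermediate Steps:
H = 3 (H = -6 + 3*3 = -6 + 9 = 3)
v(N) = -5
g(n) = 3
q = 4800 (q = 3*((10*10)*16) = 3*(100*16) = 3*1600 = 4800)
b(D) = -2 (b(D) = 3 - 5 = -2)
1/(b(71) + q) = 1/(-2 + 4800) = 1/4798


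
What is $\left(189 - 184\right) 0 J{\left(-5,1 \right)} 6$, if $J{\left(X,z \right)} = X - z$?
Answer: $0$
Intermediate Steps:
$\left(189 - 184\right) 0 J{\left(-5,1 \right)} 6 = \left(189 - 184\right) 0 \left(-5 - 1\right) 6 = 5 \cdot 0 \left(-5 - 1\right) 6 = 5 \cdot 0 \left(-6\right) 6 = 5 \cdot 0 \cdot 6 = 5 \cdot 0 = 0$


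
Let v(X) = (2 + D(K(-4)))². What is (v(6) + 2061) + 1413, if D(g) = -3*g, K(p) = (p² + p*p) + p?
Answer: 10198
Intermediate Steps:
K(p) = p + 2*p² (K(p) = (p² + p²) + p = 2*p² + p = p + 2*p²)
v(X) = 6724 (v(X) = (2 - (-12)*(1 + 2*(-4)))² = (2 - (-12)*(1 - 8))² = (2 - (-12)*(-7))² = (2 - 3*28)² = (2 - 84)² = (-82)² = 6724)
(v(6) + 2061) + 1413 = (6724 + 2061) + 1413 = 8785 + 1413 = 10198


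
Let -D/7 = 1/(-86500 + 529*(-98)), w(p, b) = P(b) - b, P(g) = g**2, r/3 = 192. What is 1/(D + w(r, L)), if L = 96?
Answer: 138342/1261679047 ≈ 0.00010965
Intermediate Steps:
r = 576 (r = 3*192 = 576)
w(p, b) = b**2 - b
D = 7/138342 (D = -7/(-86500 + 529*(-98)) = -7/(-86500 - 51842) = -7/(-138342) = -7*(-1/138342) = 7/138342 ≈ 5.0599e-5)
1/(D + w(r, L)) = 1/(7/138342 + 96*(-1 + 96)) = 1/(7/138342 + 96*95) = 1/(7/138342 + 9120) = 1/(1261679047/138342) = 138342/1261679047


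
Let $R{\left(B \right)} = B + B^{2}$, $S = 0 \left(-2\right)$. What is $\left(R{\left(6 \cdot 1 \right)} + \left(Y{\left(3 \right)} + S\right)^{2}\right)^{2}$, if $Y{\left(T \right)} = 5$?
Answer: $4489$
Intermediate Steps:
$S = 0$
$\left(R{\left(6 \cdot 1 \right)} + \left(Y{\left(3 \right)} + S\right)^{2}\right)^{2} = \left(6 \cdot 1 \left(1 + 6 \cdot 1\right) + \left(5 + 0\right)^{2}\right)^{2} = \left(6 \left(1 + 6\right) + 5^{2}\right)^{2} = \left(6 \cdot 7 + 25\right)^{2} = \left(42 + 25\right)^{2} = 67^{2} = 4489$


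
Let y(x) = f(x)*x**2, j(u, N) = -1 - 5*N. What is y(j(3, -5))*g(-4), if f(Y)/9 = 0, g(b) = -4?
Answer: 0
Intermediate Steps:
f(Y) = 0 (f(Y) = 9*0 = 0)
y(x) = 0 (y(x) = 0*x**2 = 0)
y(j(3, -5))*g(-4) = 0*(-4) = 0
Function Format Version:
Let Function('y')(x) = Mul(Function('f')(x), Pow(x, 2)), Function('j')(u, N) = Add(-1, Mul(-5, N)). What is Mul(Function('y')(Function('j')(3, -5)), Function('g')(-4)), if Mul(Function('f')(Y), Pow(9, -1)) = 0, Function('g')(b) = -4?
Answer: 0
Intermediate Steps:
Function('f')(Y) = 0 (Function('f')(Y) = Mul(9, 0) = 0)
Function('y')(x) = 0 (Function('y')(x) = Mul(0, Pow(x, 2)) = 0)
Mul(Function('y')(Function('j')(3, -5)), Function('g')(-4)) = Mul(0, -4) = 0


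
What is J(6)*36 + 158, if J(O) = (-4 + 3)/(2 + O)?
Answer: 307/2 ≈ 153.50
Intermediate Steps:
J(O) = -1/(2 + O)
J(6)*36 + 158 = -1/(2 + 6)*36 + 158 = -1/8*36 + 158 = -1*⅛*36 + 158 = -⅛*36 + 158 = -9/2 + 158 = 307/2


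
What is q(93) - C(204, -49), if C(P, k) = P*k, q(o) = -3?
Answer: 9993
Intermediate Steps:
q(93) - C(204, -49) = -3 - 204*(-49) = -3 - 1*(-9996) = -3 + 9996 = 9993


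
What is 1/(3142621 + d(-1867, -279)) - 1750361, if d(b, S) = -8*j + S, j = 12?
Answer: -5500064850805/3142246 ≈ -1.7504e+6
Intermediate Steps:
d(b, S) = -96 + S (d(b, S) = -8*12 + S = -96 + S)
1/(3142621 + d(-1867, -279)) - 1750361 = 1/(3142621 + (-96 - 279)) - 1750361 = 1/(3142621 - 375) - 1750361 = 1/3142246 - 1750361 = -5500064850805/3142246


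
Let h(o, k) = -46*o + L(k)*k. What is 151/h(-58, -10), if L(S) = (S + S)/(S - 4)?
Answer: 1057/18576 ≈ 0.056901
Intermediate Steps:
L(S) = 2*S/(-4 + S) (L(S) = (2*S)/(-4 + S) = 2*S/(-4 + S))
h(o, k) = -46*o + 2*k²/(-4 + k) (h(o, k) = -46*o + (2*k/(-4 + k))*k = -46*o + 2*k²/(-4 + k))
151/h(-58, -10) = 151/((2*((-10)² - 23*(-58)*(-4 - 10))/(-4 - 10))) = 151/((2*(100 - 23*(-58)*(-14))/(-14))) = 151/((2*(-1/14)*(100 - 18676))) = 151/((2*(-1/14)*(-18576))) = 151/(18576/7) = 151*(7/18576) = 1057/18576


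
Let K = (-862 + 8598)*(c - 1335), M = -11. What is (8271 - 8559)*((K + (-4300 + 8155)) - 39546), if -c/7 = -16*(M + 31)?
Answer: -2006032032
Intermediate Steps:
c = 2240 (c = -(-112)*(-11 + 31) = -(-112)*20 = -7*(-320) = 2240)
K = 7001080 (K = (-862 + 8598)*(2240 - 1335) = 7736*905 = 7001080)
(8271 - 8559)*((K + (-4300 + 8155)) - 39546) = (8271 - 8559)*((7001080 + (-4300 + 8155)) - 39546) = -288*((7001080 + 3855) - 39546) = -288*(7004935 - 39546) = -288*6965389 = -2006032032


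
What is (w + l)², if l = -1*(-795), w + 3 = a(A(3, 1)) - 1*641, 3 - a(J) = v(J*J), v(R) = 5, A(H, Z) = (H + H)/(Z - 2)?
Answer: 22201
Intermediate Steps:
A(H, Z) = 2*H/(-2 + Z) (A(H, Z) = (2*H)/(-2 + Z) = 2*H/(-2 + Z))
a(J) = -2 (a(J) = 3 - 1*5 = 3 - 5 = -2)
w = -646 (w = -3 + (-2 - 1*641) = -3 + (-2 - 641) = -3 - 643 = -646)
l = 795
(w + l)² = (-646 + 795)² = 149² = 22201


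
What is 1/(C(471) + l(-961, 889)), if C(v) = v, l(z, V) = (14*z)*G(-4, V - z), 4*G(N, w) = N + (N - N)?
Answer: 1/13925 ≈ 7.1813e-5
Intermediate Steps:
G(N, w) = N/4 (G(N, w) = (N + (N - N))/4 = (N + 0)/4 = N/4)
l(z, V) = -14*z (l(z, V) = (14*z)*((¼)*(-4)) = (14*z)*(-1) = -14*z)
1/(C(471) + l(-961, 889)) = 1/(471 - 14*(-961)) = 1/(471 + 13454) = 1/13925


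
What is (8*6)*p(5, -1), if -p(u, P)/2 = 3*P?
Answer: 288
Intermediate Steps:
p(u, P) = -6*P
(8*6)*p(5, -1) = (8*6)*(-6*(-1)) = 48*6 = 288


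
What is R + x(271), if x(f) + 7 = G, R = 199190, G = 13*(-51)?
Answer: 198520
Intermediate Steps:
G = -663
x(f) = -670 (x(f) = -7 - 663 = -670)
R + x(271) = 199190 - 670 = 198520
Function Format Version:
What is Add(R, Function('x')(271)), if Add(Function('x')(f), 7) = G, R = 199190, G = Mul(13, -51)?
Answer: 198520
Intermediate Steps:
G = -663
Function('x')(f) = -670 (Function('x')(f) = Add(-7, -663) = -670)
Add(R, Function('x')(271)) = Add(199190, -670) = 198520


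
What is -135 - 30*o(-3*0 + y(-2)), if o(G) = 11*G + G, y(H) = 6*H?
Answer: 4185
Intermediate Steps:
o(G) = 12*G
-135 - 30*o(-3*0 + y(-2)) = -135 - 360*(-3*0 + 6*(-2)) = -135 - 360*(0 - 12) = -135 - 360*(-12) = -135 - 30*(-144) = -135 + 4320 = 4185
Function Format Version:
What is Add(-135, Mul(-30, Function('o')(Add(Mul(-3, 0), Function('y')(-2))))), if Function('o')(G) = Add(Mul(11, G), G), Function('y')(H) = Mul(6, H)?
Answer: 4185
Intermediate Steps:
Function('o')(G) = Mul(12, G)
Add(-135, Mul(-30, Function('o')(Add(Mul(-3, 0), Function('y')(-2))))) = Add(-135, Mul(-30, Mul(12, Add(Mul(-3, 0), Mul(6, -2))))) = Add(-135, Mul(-30, Mul(12, Add(0, -12)))) = Add(-135, Mul(-30, Mul(12, -12))) = Add(-135, Mul(-30, -144)) = Add(-135, 4320) = 4185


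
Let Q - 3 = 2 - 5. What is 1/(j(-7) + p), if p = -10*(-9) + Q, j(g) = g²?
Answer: 1/139 ≈ 0.0071942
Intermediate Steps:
Q = 0 (Q = 3 + (2 - 5) = 3 - 3 = 0)
p = 90 (p = -10*(-9) + 0 = 90 + 0 = 90)
1/(j(-7) + p) = 1/((-7)² + 90) = 1/(49 + 90) = 1/139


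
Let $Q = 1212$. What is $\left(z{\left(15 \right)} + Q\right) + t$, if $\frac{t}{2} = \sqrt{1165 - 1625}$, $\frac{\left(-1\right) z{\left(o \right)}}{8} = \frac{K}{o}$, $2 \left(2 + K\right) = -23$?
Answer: $\frac{6096}{5} + 4 i \sqrt{115} \approx 1219.2 + 42.895 i$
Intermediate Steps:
$K = - \frac{27}{2}$ ($K = -2 + \frac{1}{2} \left(-23\right) = -2 - \frac{23}{2} = - \frac{27}{2} \approx -13.5$)
$z{\left(o \right)} = \frac{108}{o}$ ($z{\left(o \right)} = - 8 \left(- \frac{27}{2 o}\right) = \frac{108}{o}$)
$t = 4 i \sqrt{115}$ ($t = 2 \sqrt{1165 - 1625} = 2 \sqrt{-460} = 2 \cdot 2 i \sqrt{115} = 4 i \sqrt{115} \approx 42.895 i$)
$\left(z{\left(15 \right)} + Q\right) + t = \left(\frac{108}{15} + 1212\right) + 4 i \sqrt{115} = \left(108 \cdot \frac{1}{15} + 1212\right) + 4 i \sqrt{115} = \left(\frac{36}{5} + 1212\right) + 4 i \sqrt{115} = \frac{6096}{5} + 4 i \sqrt{115}$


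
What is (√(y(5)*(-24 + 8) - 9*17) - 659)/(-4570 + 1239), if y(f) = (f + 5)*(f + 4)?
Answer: 659/3331 - 3*I*√177/3331 ≈ 0.19784 - 0.011982*I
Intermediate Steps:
y(f) = (4 + f)*(5 + f) (y(f) = (5 + f)*(4 + f) = (4 + f)*(5 + f))
(√(y(5)*(-24 + 8) - 9*17) - 659)/(-4570 + 1239) = (√((20 + 5² + 9*5)*(-24 + 8) - 9*17) - 659)/(-4570 + 1239) = (√((20 + 25 + 45)*(-16) - 153) - 659)/(-3331) = (√(90*(-16) - 153) - 659)*(-1/3331) = (√(-1440 - 153) - 659)*(-1/3331) = (√(-1593) - 659)*(-1/3331) = (3*I*√177 - 659)*(-1/3331) = (-659 + 3*I*√177)*(-1/3331) = 659/3331 - 3*I*√177/3331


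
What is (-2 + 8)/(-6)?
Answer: -1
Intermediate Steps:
(-2 + 8)/(-6) = 6*(-⅙) = -1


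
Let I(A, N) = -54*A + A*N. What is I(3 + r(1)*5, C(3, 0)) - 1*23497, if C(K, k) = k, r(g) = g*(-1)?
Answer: -23389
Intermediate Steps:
r(g) = -g
I(3 + r(1)*5, C(3, 0)) - 1*23497 = (3 - 1*1*5)*(-54 + 0) - 1*23497 = (3 - 1*5)*(-54) - 23497 = (3 - 5)*(-54) - 23497 = -2*(-54) - 23497 = 108 - 23497 = -23389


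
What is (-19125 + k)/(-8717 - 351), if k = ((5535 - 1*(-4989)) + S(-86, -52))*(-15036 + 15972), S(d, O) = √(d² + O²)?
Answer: -9831339/9068 - 2340*√101/2267 ≈ -1094.6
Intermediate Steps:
S(d, O) = √(O² + d²)
k = 9850464 + 9360*√101 (k = ((5535 - 1*(-4989)) + √((-52)² + (-86)²))*(-15036 + 15972) = ((5535 + 4989) + √(2704 + 7396))*936 = (10524 + √10100)*936 = (10524 + 10*√101)*936 = 9850464 + 9360*√101 ≈ 9.9445e+6)
(-19125 + k)/(-8717 - 351) = (-19125 + (9850464 + 9360*√101))/(-8717 - 351) = (9831339 + 9360*√101)/(-9068) = (9831339 + 9360*√101)*(-1/9068) = -9831339/9068 - 2340*√101/2267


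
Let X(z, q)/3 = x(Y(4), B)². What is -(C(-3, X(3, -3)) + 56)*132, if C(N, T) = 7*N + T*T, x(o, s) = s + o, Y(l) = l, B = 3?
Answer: -2857008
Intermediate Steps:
x(o, s) = o + s
X(z, q) = 147 (X(z, q) = 3*(4 + 3)² = 3*7² = 3*49 = 147)
C(N, T) = T² + 7*N (C(N, T) = 7*N + T² = T² + 7*N)
-(C(-3, X(3, -3)) + 56)*132 = -((147² + 7*(-3)) + 56)*132 = -((21609 - 21) + 56)*132 = -(21588 + 56)*132 = -21644*132 = -1*2857008 = -2857008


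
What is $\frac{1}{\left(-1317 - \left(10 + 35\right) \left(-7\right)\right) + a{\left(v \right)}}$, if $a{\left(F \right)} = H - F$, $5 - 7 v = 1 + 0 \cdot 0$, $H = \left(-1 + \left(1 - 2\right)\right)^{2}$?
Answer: $- \frac{7}{6990} \approx -0.0010014$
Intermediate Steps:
$H = 4$ ($H = \left(-1 - 1\right)^{2} = \left(-2\right)^{2} = 4$)
$v = \frac{4}{7}$ ($v = \frac{5}{7} - \frac{1 + 0 \cdot 0}{7} = \frac{5}{7} - \frac{1 + 0}{7} = \frac{5}{7} - \frac{1}{7} = \frac{4}{7} \approx 0.57143$)
$a{\left(F \right)} = 4 - F$
$\frac{1}{\left(-1317 - \left(10 + 35\right) \left(-7\right)\right) + a{\left(v \right)}} = \frac{1}{\left(-1317 - \left(10 + 35\right) \left(-7\right)\right) + \left(4 - \frac{4}{7}\right)} = \frac{1}{\left(-1317 - 45 \left(-7\right)\right) + \left(4 - \frac{4}{7}\right)} = \frac{1}{\left(-1317 - -315\right) + \frac{24}{7}} = \frac{1}{\left(-1317 + 315\right) + \frac{24}{7}} = \frac{1}{-1002 + \frac{24}{7}} = \frac{1}{- \frac{6990}{7}} = - \frac{7}{6990}$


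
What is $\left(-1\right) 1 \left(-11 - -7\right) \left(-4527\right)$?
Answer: $-18108$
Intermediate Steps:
$\left(-1\right) 1 \left(-11 - -7\right) \left(-4527\right) = - (-11 + 7) \left(-4527\right) = \left(-1\right) \left(-4\right) \left(-4527\right) = 4 \left(-4527\right) = -18108$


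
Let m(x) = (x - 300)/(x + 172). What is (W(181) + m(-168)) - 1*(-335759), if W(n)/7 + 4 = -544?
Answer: 331806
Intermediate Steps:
W(n) = -3836 (W(n) = -28 + 7*(-544) = -28 - 3808 = -3836)
m(x) = (-300 + x)/(172 + x)
(W(181) + m(-168)) - 1*(-335759) = (-3836 + (-300 - 168)/(172 - 168)) - 1*(-335759) = (-3836 - 468/4) + 335759 = (-3836 + (¼)*(-468)) + 335759 = (-3836 - 117) + 335759 = -3953 + 335759 = 331806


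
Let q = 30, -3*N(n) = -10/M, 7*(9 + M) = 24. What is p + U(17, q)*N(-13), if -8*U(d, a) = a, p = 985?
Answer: 77005/78 ≈ 987.24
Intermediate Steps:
M = -39/7 (M = -9 + (1/7)*24 = -9 + 24/7 = -39/7 ≈ -5.5714)
N(n) = -70/117 (N(n) = -(-10)/(3*(-39/7)) = -(-10)*(-7)/(3*39) = -1/3*70/39 = -70/117)
U(d, a) = -a/8
p + U(17, q)*N(-13) = 985 - 1/8*30*(-70/117) = 985 - 15/4*(-70/117) = 985 + 175/78 = 77005/78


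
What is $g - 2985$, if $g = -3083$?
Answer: $-6068$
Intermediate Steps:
$g - 2985 = -3083 - 2985 = -6068$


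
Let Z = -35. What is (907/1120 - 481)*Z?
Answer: 537813/32 ≈ 16807.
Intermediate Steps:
(907/1120 - 481)*Z = (907/1120 - 481)*(-35) = -537813/1120*(-35) = 537813/32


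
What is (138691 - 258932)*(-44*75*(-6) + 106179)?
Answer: -15147840939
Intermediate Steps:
(138691 - 258932)*(-44*75*(-6) + 106179) = -120241*(-3300*(-6) + 106179) = -120241*(19800 + 106179) = -120241*125979 = -15147840939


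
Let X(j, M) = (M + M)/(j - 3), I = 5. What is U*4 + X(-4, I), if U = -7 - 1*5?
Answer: -346/7 ≈ -49.429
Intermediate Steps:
X(j, M) = 2*M/(-3 + j) (X(j, M) = (2*M)/(-3 + j) = 2*M/(-3 + j))
U = -12 (U = -7 - 5 = -12)
U*4 + X(-4, I) = -12*4 + 2*5/(-3 - 4) = -48 + 2*5/(-7) = -48 + 2*5*(-1/7) = -48 - 10/7 = -346/7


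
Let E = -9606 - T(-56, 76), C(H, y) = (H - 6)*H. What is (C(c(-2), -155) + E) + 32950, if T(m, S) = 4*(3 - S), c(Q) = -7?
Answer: 23727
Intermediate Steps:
T(m, S) = 12 - 4*S
C(H, y) = H*(-6 + H) (C(H, y) = (-6 + H)*H = H*(-6 + H))
E = -9314 (E = -9606 - (12 - 4*76) = -9606 - (12 - 304) = -9606 - 1*(-292) = -9606 + 292 = -9314)
(C(c(-2), -155) + E) + 32950 = (-7*(-6 - 7) - 9314) + 32950 = (-7*(-13) - 9314) + 32950 = (91 - 9314) + 32950 = -9223 + 32950 = 23727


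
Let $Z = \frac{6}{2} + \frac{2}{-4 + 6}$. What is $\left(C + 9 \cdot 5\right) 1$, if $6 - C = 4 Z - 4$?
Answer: $39$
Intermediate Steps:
$Z = 4$ ($Z = 6 \cdot \frac{1}{2} + \frac{2}{2} = 3 + 2 \cdot \frac{1}{2} = 3 + 1 = 4$)
$C = -6$ ($C = 6 - \left(4 \cdot 4 - 4\right) = 6 - \left(16 - 4\right) = 6 - 12 = -6$)
$\left(C + 9 \cdot 5\right) 1 = \left(-6 + 9 \cdot 5\right) 1 = \left(-6 + 45\right) 1 = 39 \cdot 1 = 39$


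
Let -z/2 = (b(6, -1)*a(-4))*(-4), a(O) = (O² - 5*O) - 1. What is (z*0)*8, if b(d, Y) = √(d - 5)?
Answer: 0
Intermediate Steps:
b(d, Y) = √(-5 + d)
a(O) = -1 + O² - 5*O
z = 280 (z = -2*√(-5 + 6)*(-1 + (-4)² - 5*(-4))*(-4) = -2*√1*(-1 + 16 + 20)*(-4) = -2*1*35*(-4) = -70*(-4) = -2*(-140) = 280)
(z*0)*8 = (280*0)*8 = 0*8 = 0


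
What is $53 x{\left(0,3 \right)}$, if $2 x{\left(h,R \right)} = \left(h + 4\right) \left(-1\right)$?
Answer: $-106$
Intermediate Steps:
$x{\left(h,R \right)} = -2 - \frac{h}{2}$ ($x{\left(h,R \right)} = \frac{\left(h + 4\right) \left(-1\right)}{2} = \frac{\left(4 + h\right) \left(-1\right)}{2} = \frac{-4 - h}{2} = -2 - \frac{h}{2}$)
$53 x{\left(0,3 \right)} = 53 \left(-2 - 0\right) = 53 \left(-2 + 0\right) = 53 \left(-2\right) = -106$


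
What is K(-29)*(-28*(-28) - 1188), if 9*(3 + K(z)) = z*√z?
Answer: 1212 + 11716*I*√29/9 ≈ 1212.0 + 7010.3*I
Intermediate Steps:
K(z) = -3 + z^(3/2)/9 (K(z) = -3 + (z*√z)/9 = -3 + z^(3/2)/9)
K(-29)*(-28*(-28) - 1188) = (-3 + (-29)^(3/2)/9)*(-28*(-28) - 1188) = (-3 + (-29*I*√29)/9)*(784 - 1188) = (-3 - 29*I*√29/9)*(-404) = 1212 + 11716*I*√29/9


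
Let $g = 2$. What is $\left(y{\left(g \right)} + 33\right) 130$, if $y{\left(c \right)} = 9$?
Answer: $5460$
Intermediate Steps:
$\left(y{\left(g \right)} + 33\right) 130 = \left(9 + 33\right) 130 = 42 \cdot 130 = 5460$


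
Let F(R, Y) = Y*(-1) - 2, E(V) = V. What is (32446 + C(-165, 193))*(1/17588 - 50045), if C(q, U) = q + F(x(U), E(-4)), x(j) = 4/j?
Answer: -28415220870897/17588 ≈ -1.6156e+9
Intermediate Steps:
F(R, Y) = -2 - Y (F(R, Y) = -Y - 2 = -2 - Y)
C(q, U) = 2 + q (C(q, U) = q + (-2 - 1*(-4)) = q + (-2 + 4) = q + 2 = 2 + q)
(32446 + C(-165, 193))*(1/17588 - 50045) = (32446 + (2 - 165))*(1/17588 - 50045) = (32446 - 163)*(1/17588 - 50045) = 32283*(-880191459/17588) = -28415220870897/17588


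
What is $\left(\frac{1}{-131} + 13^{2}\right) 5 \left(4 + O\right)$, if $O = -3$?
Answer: $\frac{110690}{131} \approx 844.96$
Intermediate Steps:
$\left(\frac{1}{-131} + 13^{2}\right) 5 \left(4 + O\right) = \left(\frac{1}{-131} + 13^{2}\right) 5 \left(4 - 3\right) = \left(- \frac{1}{131} + 169\right) 5 \cdot 1 = \frac{22138}{131} \cdot 5 = \frac{110690}{131}$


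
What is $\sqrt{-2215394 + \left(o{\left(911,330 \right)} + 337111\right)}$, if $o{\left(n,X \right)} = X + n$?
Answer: $i \sqrt{1877042} \approx 1370.1 i$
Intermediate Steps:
$\sqrt{-2215394 + \left(o{\left(911,330 \right)} + 337111\right)} = \sqrt{-2215394 + \left(\left(330 + 911\right) + 337111\right)} = \sqrt{-2215394 + \left(1241 + 337111\right)} = \sqrt{-2215394 + 338352} = \sqrt{-1877042} = i \sqrt{1877042}$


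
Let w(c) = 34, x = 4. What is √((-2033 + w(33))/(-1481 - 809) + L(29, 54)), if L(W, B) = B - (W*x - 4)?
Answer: I*√299580090/2290 ≈ 7.5582*I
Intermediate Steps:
L(W, B) = 4 + B - 4*W (L(W, B) = B - (W*4 - 4) = B - (4*W - 4) = B - (-4 + 4*W) = B + (4 - 4*W) = 4 + B - 4*W)
√((-2033 + w(33))/(-1481 - 809) + L(29, 54)) = √((-2033 + 34)/(-1481 - 809) + (4 + 54 - 4*29)) = √(-1999/(-2290) + (4 + 54 - 116)) = √(-1999*(-1/2290) - 58) = √(1999/2290 - 58) = √(-130821/2290) = I*√299580090/2290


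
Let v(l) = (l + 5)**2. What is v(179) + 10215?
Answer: 44071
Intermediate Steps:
v(l) = (5 + l)**2
v(179) + 10215 = (5 + 179)**2 + 10215 = 184**2 + 10215 = 33856 + 10215 = 44071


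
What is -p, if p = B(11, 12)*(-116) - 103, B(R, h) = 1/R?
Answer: 1249/11 ≈ 113.55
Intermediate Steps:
p = -1249/11 (p = -116/11 - 103 = -1249/11 ≈ -113.55)
-p = -1*(-1249/11) = 1249/11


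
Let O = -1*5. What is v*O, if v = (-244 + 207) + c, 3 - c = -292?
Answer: -1290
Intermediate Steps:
c = 295 (c = 3 - 1*(-292) = 3 + 292 = 295)
O = -5
v = 258 (v = (-244 + 207) + 295 = -37 + 295 = 258)
v*O = 258*(-5) = -1290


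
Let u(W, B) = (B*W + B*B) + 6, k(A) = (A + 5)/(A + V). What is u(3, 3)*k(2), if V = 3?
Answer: 168/5 ≈ 33.600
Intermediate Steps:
k(A) = (5 + A)/(3 + A) (k(A) = (A + 5)/(A + 3) = (5 + A)/(3 + A))
u(W, B) = 6 + B² + B*W (u(W, B) = (B*W + B²) + 6 = (B² + B*W) + 6 = 6 + B² + B*W)
u(3, 3)*k(2) = (6 + 3² + 3*3)*((5 + 2)/(3 + 2)) = (6 + 9 + 9)*(7/5) = 24*((⅕)*7) = 24*(7/5) = 168/5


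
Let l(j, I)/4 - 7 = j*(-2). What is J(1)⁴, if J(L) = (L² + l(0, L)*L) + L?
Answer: 810000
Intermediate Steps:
l(j, I) = 28 - 8*j (l(j, I) = 28 + 4*(j*(-2)) = 28 + 4*(-2*j) = 28 - 8*j)
J(L) = L² + 29*L (J(L) = (L² + (28 - 8*0)*L) + L = (L² + (28 + 0)*L) + L = (L² + 28*L) + L = L² + 29*L)
J(1)⁴ = (1*(29 + 1))⁴ = (1*30)⁴ = 30⁴ = 810000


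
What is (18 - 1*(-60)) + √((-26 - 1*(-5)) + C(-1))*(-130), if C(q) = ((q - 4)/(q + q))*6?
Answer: 78 - 130*I*√6 ≈ 78.0 - 318.43*I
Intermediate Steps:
C(q) = 3*(-4 + q)/q (C(q) = ((-4 + q)/((2*q)))*6 = ((-4 + q)*(1/(2*q)))*6 = ((-4 + q)/(2*q))*6 = 3*(-4 + q)/q)
(18 - 1*(-60)) + √((-26 - 1*(-5)) + C(-1))*(-130) = (18 - 1*(-60)) + √((-26 - 1*(-5)) + (3 - 12/(-1)))*(-130) = (18 + 60) + √((-26 + 5) + (3 - 12*(-1)))*(-130) = 78 + √(-21 + (3 + 12))*(-130) = 78 + √(-21 + 15)*(-130) = 78 + √(-6)*(-130) = 78 + (I*√6)*(-130) = 78 - 130*I*√6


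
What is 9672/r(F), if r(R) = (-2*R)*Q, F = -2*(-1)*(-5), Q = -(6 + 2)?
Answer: -1209/20 ≈ -60.450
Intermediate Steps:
Q = -8 (Q = -1*8 = -8)
F = -10 (F = 2*(-5) = -10)
r(R) = 16*R (r(R) = -2*R*(-8) = 16*R)
9672/r(F) = 9672/((16*(-10))) = 9672/(-160) = 9672*(-1/160) = -1209/20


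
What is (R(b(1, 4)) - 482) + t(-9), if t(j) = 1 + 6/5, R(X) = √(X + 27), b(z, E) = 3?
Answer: -2399/5 + √30 ≈ -474.32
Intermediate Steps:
R(X) = √(27 + X)
t(j) = 11/5 (t(j) = 1 + 6*(⅕) = 1 + 6/5 = 11/5)
(R(b(1, 4)) - 482) + t(-9) = (√(27 + 3) - 482) + 11/5 = (√30 - 482) + 11/5 = (-482 + √30) + 11/5 = -2399/5 + √30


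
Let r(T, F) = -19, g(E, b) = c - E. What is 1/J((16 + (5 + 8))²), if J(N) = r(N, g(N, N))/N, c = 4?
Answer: -841/19 ≈ -44.263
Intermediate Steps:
g(E, b) = 4 - E
J(N) = -19/N
1/J((16 + (5 + 8))²) = 1/(-19/(16 + (5 + 8))²) = 1/(-19/(16 + 13)²) = 1/(-19/(29²)) = 1/(-19/841) = -841/19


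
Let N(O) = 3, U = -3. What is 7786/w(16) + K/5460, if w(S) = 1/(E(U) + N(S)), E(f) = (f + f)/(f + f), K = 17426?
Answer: 85031833/2730 ≈ 31147.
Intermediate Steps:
E(f) = 1 (E(f) = (2*f)/((2*f)) = (2*f)*(1/(2*f)) = 1)
w(S) = ¼ (w(S) = 1/(1 + 3) = 1/4 = ¼)
7786/w(16) + K/5460 = 7786/(¼) + 17426/5460 = 7786*4 + 17426*(1/5460) = 31144 + 8713/2730 = 85031833/2730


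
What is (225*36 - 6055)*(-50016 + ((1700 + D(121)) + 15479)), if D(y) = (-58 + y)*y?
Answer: -51562630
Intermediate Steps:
D(y) = y*(-58 + y)
(225*36 - 6055)*(-50016 + ((1700 + D(121)) + 15479)) = (225*36 - 6055)*(-50016 + ((1700 + 121*(-58 + 121)) + 15479)) = (8100 - 6055)*(-50016 + ((1700 + 121*63) + 15479)) = 2045*(-50016 + ((1700 + 7623) + 15479)) = 2045*(-50016 + (9323 + 15479)) = 2045*(-50016 + 24802) = 2045*(-25214) = -51562630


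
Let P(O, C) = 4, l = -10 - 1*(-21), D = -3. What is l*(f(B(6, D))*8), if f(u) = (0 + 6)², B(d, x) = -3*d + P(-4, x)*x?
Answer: 3168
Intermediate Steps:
l = 11 (l = -10 + 21 = 11)
B(d, x) = -3*d + 4*x
f(u) = 36 (f(u) = 6² = 36)
l*(f(B(6, D))*8) = 11*(36*8) = 11*288 = 3168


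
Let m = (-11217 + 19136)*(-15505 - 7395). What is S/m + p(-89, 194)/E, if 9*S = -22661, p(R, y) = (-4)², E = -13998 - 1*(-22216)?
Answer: 13149961249/6706323143100 ≈ 0.0019608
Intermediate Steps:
E = 8218 (E = -13998 + 22216 = 8218)
p(R, y) = 16
S = -22661/9 (S = (⅑)*(-22661) = -22661/9 ≈ -2517.9)
m = -181345100 (m = 7919*(-22900) = -181345100)
S/m + p(-89, 194)/E = -22661/9/(-181345100) + 16/8218 = -22661/9*(-1/181345100) + 16*(1/8218) = 22661/1632105900 + 8/4109 = 13149961249/6706323143100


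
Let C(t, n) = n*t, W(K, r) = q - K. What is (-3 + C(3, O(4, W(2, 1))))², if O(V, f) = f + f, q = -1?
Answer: 441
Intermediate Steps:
W(K, r) = -1 - K
O(V, f) = 2*f
(-3 + C(3, O(4, W(2, 1))))² = (-3 + (2*(-1 - 1*2))*3)² = (-3 + (2*(-1 - 2))*3)² = (-3 + (2*(-3))*3)² = (-3 - 6*3)² = (-3 - 18)² = (-21)² = 441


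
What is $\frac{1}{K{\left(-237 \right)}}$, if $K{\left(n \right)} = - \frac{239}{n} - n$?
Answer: $\frac{237}{56408} \approx 0.0042015$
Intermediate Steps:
$K{\left(n \right)} = - n - \frac{239}{n}$
$\frac{1}{K{\left(-237 \right)}} = \frac{1}{\left(-1\right) \left(-237\right) - \frac{239}{-237}} = \frac{1}{237 - - \frac{239}{237}} = \frac{1}{237 + \frac{239}{237}} = \frac{1}{\frac{56408}{237}} = \frac{237}{56408}$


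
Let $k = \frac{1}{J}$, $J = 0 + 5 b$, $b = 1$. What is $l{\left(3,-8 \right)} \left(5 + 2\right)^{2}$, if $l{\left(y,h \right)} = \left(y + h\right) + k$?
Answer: $- \frac{1176}{5} \approx -235.2$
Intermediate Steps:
$J = 5$ ($J = 0 + 5 \cdot 1 = 0 + 5 = 5$)
$k = \frac{1}{5} \approx 0.2$
$l{\left(y,h \right)} = \frac{1}{5} + h + y$ ($l{\left(y,h \right)} = \left(y + h\right) + \frac{1}{5} = \left(h + y\right) + \frac{1}{5} = \frac{1}{5} + h + y$)
$l{\left(3,-8 \right)} \left(5 + 2\right)^{2} = \left(\frac{1}{5} - 8 + 3\right) \left(5 + 2\right)^{2} = - \frac{24 \cdot 7^{2}}{5} = \left(- \frac{24}{5}\right) 49 = - \frac{1176}{5}$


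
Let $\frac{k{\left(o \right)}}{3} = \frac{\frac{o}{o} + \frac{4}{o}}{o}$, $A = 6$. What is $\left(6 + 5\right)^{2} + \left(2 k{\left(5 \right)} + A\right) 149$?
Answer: $\frac{33421}{25} \approx 1336.8$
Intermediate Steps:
$k{\left(o \right)} = \frac{3 \left(1 + \frac{4}{o}\right)}{o}$ ($k{\left(o \right)} = 3 \frac{\frac{o}{o} + \frac{4}{o}}{o} = 3 \frac{1 + \frac{4}{o}}{o} = \frac{3 \left(1 + \frac{4}{o}\right)}{o}$)
$\left(6 + 5\right)^{2} + \left(2 k{\left(5 \right)} + A\right) 149 = \left(6 + 5\right)^{2} + \left(2 \frac{3 \left(4 + 5\right)}{25} + 6\right) 149 = 11^{2} + \left(2 \cdot 3 \cdot \frac{1}{25} \cdot 9 + 6\right) 149 = 121 + \left(2 \cdot \frac{27}{25} + 6\right) 149 = 121 + \left(\frac{54}{25} + 6\right) 149 = 121 + \frac{204}{25} \cdot 149 = 121 + \frac{30396}{25} = \frac{33421}{25}$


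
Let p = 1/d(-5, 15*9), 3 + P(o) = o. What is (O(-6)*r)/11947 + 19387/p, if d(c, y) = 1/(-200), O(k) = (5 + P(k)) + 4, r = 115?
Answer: -19387/200 ≈ -96.935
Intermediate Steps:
P(o) = -3 + o
O(k) = 6 + k (O(k) = (5 + (-3 + k)) + 4 = (2 + k) + 4 = 6 + k)
d(c, y) = -1/200
p = -200 (p = 1/(-1/200) = -200)
(O(-6)*r)/11947 + 19387/p = ((6 - 6)*115)/11947 + 19387/(-200) = (0*115)*(1/11947) + 19387*(-1/200) = 0*(1/11947) - 19387/200 = 0 - 19387/200 = -19387/200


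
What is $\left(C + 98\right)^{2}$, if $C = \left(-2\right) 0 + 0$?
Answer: $9604$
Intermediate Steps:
$C = 0$ ($C = 0 + 0 = 0$)
$\left(C + 98\right)^{2} = \left(0 + 98\right)^{2} = 98^{2} = 9604$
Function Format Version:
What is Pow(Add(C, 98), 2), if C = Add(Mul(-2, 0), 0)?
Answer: 9604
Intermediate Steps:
C = 0 (C = Add(0, 0) = 0)
Pow(Add(C, 98), 2) = Pow(Add(0, 98), 2) = Pow(98, 2) = 9604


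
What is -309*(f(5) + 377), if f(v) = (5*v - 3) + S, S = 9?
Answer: -126072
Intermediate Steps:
f(v) = 6 + 5*v (f(v) = (5*v - 3) + 9 = (-3 + 5*v) + 9 = 6 + 5*v)
-309*(f(5) + 377) = -309*((6 + 5*5) + 377) = -309*((6 + 25) + 377) = -309*(31 + 377) = -309*408 = -126072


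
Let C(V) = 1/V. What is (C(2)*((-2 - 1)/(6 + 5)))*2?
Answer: -3/11 ≈ -0.27273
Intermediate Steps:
(C(2)*((-2 - 1)/(6 + 5)))*2 = (((-2 - 1)/(6 + 5))/2)*2 = ((-3/11)/2)*2 = ((-3*1/11)/2)*2 = ((1/2)*(-3/11))*2 = -3/22*2 = -3/11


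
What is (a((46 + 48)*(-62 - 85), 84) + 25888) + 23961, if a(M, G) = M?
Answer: 36031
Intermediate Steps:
(a((46 + 48)*(-62 - 85), 84) + 25888) + 23961 = ((46 + 48)*(-62 - 85) + 25888) + 23961 = (94*(-147) + 25888) + 23961 = (-13818 + 25888) + 23961 = 12070 + 23961 = 36031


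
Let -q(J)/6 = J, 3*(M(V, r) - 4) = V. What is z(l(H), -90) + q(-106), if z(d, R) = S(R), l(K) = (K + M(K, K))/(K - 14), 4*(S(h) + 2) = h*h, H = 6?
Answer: 2659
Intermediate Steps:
M(V, r) = 4 + V/3
S(h) = -2 + h²/4 (S(h) = -2 + (h*h)/4 = -2 + h²/4)
l(K) = (4 + 4*K/3)/(-14 + K) (l(K) = (K + (4 + K/3))/(K - 14) = (4 + 4*K/3)/(-14 + K))
z(d, R) = -2 + R²/4
q(J) = -6*J
z(l(H), -90) + q(-106) = (-2 + (¼)*(-90)²) - 6*(-106) = (-2 + (¼)*8100) + 636 = (-2 + 2025) + 636 = 2023 + 636 = 2659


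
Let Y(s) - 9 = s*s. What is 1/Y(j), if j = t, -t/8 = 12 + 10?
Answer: 1/30985 ≈ 3.2274e-5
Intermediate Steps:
t = -176 (t = -8*(12 + 10) = -8*22 = -176)
j = -176
Y(s) = 9 + s² (Y(s) = 9 + s*s = 9 + s²)
1/Y(j) = 1/(9 + (-176)²) = 1/(9 + 30976) = 1/30985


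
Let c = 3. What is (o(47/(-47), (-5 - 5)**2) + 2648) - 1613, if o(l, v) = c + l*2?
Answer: 1036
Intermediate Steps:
o(l, v) = 3 + 2*l (o(l, v) = 3 + l*2 = 3 + 2*l)
(o(47/(-47), (-5 - 5)**2) + 2648) - 1613 = ((3 + 2*(47/(-47))) + 2648) - 1613 = ((3 + 2*(47*(-1/47))) + 2648) - 1613 = ((3 + 2*(-1)) + 2648) - 1613 = ((3 - 2) + 2648) - 1613 = (1 + 2648) - 1613 = 2649 - 1613 = 1036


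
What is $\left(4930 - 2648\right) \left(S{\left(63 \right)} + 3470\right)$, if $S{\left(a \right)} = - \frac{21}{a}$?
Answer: $\frac{23753338}{3} \approx 7.9178 \cdot 10^{6}$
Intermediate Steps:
$\left(4930 - 2648\right) \left(S{\left(63 \right)} + 3470\right) = \left(4930 - 2648\right) \left(- \frac{21}{63} + 3470\right) = 2282 \left(\left(-21\right) \frac{1}{63} + 3470\right) = 2282 \left(- \frac{1}{3} + 3470\right) = 2282 \cdot \frac{10409}{3} = \frac{23753338}{3}$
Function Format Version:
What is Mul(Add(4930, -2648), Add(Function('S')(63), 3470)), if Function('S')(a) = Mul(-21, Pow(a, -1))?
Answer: Rational(23753338, 3) ≈ 7.9178e+6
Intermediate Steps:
Mul(Add(4930, -2648), Add(Function('S')(63), 3470)) = Mul(Add(4930, -2648), Add(Mul(-21, Pow(63, -1)), 3470)) = Mul(2282, Add(Mul(-21, Rational(1, 63)), 3470)) = Mul(2282, Add(Rational(-1, 3), 3470)) = Mul(2282, Rational(10409, 3)) = Rational(23753338, 3)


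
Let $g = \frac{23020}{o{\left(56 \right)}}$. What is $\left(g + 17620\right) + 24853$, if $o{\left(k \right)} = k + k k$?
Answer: $\frac{33899209}{798} \approx 42480.0$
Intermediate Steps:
$o{\left(k \right)} = k + k^{2}$
$g = \frac{5755}{798}$ ($g = \frac{23020}{56 \left(1 + 56\right)} = \frac{23020}{56 \cdot 57} = \frac{23020}{3192} = 23020 \cdot \frac{1}{3192} = \frac{5755}{798} \approx 7.2118$)
$\left(g + 17620\right) + 24853 = \left(\frac{5755}{798} + 17620\right) + 24853 = \frac{14066515}{798} + 24853 = \frac{33899209}{798}$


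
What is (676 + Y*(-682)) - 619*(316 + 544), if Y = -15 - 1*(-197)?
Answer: -655788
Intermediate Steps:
Y = 182 (Y = -15 + 197 = 182)
(676 + Y*(-682)) - 619*(316 + 544) = (676 + 182*(-682)) - 619*(316 + 544) = (676 - 124124) - 619*860 = -123448 - 532340 = -655788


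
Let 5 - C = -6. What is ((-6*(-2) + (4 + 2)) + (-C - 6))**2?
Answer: 1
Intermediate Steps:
C = 11 (C = 5 - 1*(-6) = 5 + 6 = 11)
((-6*(-2) + (4 + 2)) + (-C - 6))**2 = ((-6*(-2) + (4 + 2)) + (-1*11 - 6))**2 = ((12 + 6) + (-11 - 6))**2 = (18 - 17)**2 = 1**2 = 1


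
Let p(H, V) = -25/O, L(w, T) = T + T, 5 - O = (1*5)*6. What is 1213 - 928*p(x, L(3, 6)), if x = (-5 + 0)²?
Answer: 285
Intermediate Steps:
O = -25 (O = 5 - 1*5*6 = 5 - 5*6 = 5 - 1*30 = 5 - 30 = -25)
x = 25 (x = (-5)² = 25)
L(w, T) = 2*T
p(H, V) = 1 (p(H, V) = -25/(-25) = -25*(-1/25) = 1)
1213 - 928*p(x, L(3, 6)) = 1213 - 928*1 = 1213 - 928 = 285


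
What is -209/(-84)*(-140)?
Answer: -1045/3 ≈ -348.33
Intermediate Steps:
-209/(-84)*(-140) = -209*(-1/84)*(-140) = (209/84)*(-140) = -1045/3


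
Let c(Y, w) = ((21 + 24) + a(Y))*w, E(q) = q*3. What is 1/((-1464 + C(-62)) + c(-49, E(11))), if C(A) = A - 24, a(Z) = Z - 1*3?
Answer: -1/1781 ≈ -0.00056148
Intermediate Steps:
E(q) = 3*q
a(Z) = -3 + Z (a(Z) = Z - 3 = -3 + Z)
c(Y, w) = w*(42 + Y) (c(Y, w) = ((21 + 24) + (-3 + Y))*w = (45 + (-3 + Y))*w = (42 + Y)*w = w*(42 + Y))
C(A) = -24 + A
1/((-1464 + C(-62)) + c(-49, E(11))) = 1/((-1464 + (-24 - 62)) + (3*11)*(42 - 49)) = 1/((-1464 - 86) + 33*(-7)) = 1/(-1550 - 231) = 1/(-1781) = -1/1781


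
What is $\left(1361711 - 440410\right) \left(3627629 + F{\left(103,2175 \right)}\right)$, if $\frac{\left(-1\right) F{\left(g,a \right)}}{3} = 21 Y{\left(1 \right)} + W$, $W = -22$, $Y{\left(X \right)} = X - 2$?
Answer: $3342257073158$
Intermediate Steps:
$Y{\left(X \right)} = -2 + X$
$F{\left(g,a \right)} = 129$ ($F{\left(g,a \right)} = - 3 \left(21 \left(-2 + 1\right) - 22\right) = - 3 \left(21 \left(-1\right) - 22\right) = - 3 \left(-21 - 22\right) = \left(-3\right) \left(-43\right) = 129$)
$\left(1361711 - 440410\right) \left(3627629 + F{\left(103,2175 \right)}\right) = \left(1361711 - 440410\right) \left(3627629 + 129\right) = 921301 \cdot 3627758 = 3342257073158$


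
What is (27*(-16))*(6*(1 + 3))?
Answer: -10368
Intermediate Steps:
(27*(-16))*(6*(1 + 3)) = -2592*4 = -432*24 = -10368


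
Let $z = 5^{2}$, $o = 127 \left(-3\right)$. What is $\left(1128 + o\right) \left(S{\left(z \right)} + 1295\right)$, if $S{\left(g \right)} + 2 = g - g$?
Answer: $965871$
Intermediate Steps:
$o = -381$
$z = 25$
$S{\left(g \right)} = -2$ ($S{\left(g \right)} = -2 + \left(g - g\right) = -2 + 0 = -2$)
$\left(1128 + o\right) \left(S{\left(z \right)} + 1295\right) = \left(1128 - 381\right) \left(-2 + 1295\right) = 747 \cdot 1293 = 965871$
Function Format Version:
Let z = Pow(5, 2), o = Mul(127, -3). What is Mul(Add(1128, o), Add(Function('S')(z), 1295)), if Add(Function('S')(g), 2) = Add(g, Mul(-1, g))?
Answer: 965871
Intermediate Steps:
o = -381
z = 25
Function('S')(g) = -2 (Function('S')(g) = Add(-2, Add(g, Mul(-1, g))) = Add(-2, 0) = -2)
Mul(Add(1128, o), Add(Function('S')(z), 1295)) = Mul(Add(1128, -381), Add(-2, 1295)) = Mul(747, 1293) = 965871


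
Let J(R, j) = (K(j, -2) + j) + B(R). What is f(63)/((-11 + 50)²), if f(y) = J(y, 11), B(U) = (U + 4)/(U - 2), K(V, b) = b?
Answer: 616/92781 ≈ 0.0066393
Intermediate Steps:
B(U) = (4 + U)/(-2 + U)
J(R, j) = -2 + j + (4 + R)/(-2 + R) (J(R, j) = (-2 + j) + (4 + R)/(-2 + R) = -2 + j + (4 + R)/(-2 + R))
f(y) = (-14 + 10*y)/(-2 + y) (f(y) = (4 + y + (-2 + y)*(-2 + 11))/(-2 + y) = (4 + y + (-2 + y)*9)/(-2 + y) = (4 + y + (-18 + 9*y))/(-2 + y) = (-14 + 10*y)/(-2 + y))
f(63)/((-11 + 50)²) = (2*(-7 + 5*63)/(-2 + 63))/((-11 + 50)²) = (2*(-7 + 315)/61)/(39²) = (2*(1/61)*308)/1521 = (616/61)*(1/1521) = 616/92781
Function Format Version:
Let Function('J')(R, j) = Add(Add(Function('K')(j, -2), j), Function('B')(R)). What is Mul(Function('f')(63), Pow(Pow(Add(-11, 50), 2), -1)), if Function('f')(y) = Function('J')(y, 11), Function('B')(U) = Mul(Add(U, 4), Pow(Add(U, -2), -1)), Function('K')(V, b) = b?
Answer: Rational(616, 92781) ≈ 0.0066393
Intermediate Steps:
Function('B')(U) = Mul(Pow(Add(-2, U), -1), Add(4, U)) (Function('B')(U) = Mul(Add(4, U), Pow(Add(-2, U), -1)) = Mul(Pow(Add(-2, U), -1), Add(4, U)))
Function('J')(R, j) = Add(-2, j, Mul(Pow(Add(-2, R), -1), Add(4, R))) (Function('J')(R, j) = Add(Add(-2, j), Mul(Pow(Add(-2, R), -1), Add(4, R))) = Add(-2, j, Mul(Pow(Add(-2, R), -1), Add(4, R))))
Function('f')(y) = Mul(Pow(Add(-2, y), -1), Add(-14, Mul(10, y))) (Function('f')(y) = Mul(Pow(Add(-2, y), -1), Add(4, y, Mul(Add(-2, y), Add(-2, 11)))) = Mul(Pow(Add(-2, y), -1), Add(4, y, Mul(Add(-2, y), 9))) = Mul(Pow(Add(-2, y), -1), Add(4, y, Add(-18, Mul(9, y)))) = Mul(Pow(Add(-2, y), -1), Add(-14, Mul(10, y))))
Mul(Function('f')(63), Pow(Pow(Add(-11, 50), 2), -1)) = Mul(Mul(2, Pow(Add(-2, 63), -1), Add(-7, Mul(5, 63))), Pow(Pow(Add(-11, 50), 2), -1)) = Mul(Mul(2, Pow(61, -1), Add(-7, 315)), Pow(Pow(39, 2), -1)) = Mul(Mul(2, Rational(1, 61), 308), Pow(1521, -1)) = Mul(Rational(616, 61), Rational(1, 1521)) = Rational(616, 92781)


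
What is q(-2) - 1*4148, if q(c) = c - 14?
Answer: -4164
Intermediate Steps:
q(c) = -14 + c
q(-2) - 1*4148 = (-14 - 2) - 1*4148 = -16 - 4148 = -4164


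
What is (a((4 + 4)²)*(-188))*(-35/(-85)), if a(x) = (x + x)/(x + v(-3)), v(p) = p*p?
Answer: -168448/1241 ≈ -135.74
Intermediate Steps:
v(p) = p²
a(x) = 2*x/(9 + x) (a(x) = (x + x)/(x + (-3)²) = (2*x)/(x + 9) = (2*x)/(9 + x) = 2*x/(9 + x))
(a((4 + 4)²)*(-188))*(-35/(-85)) = ((2*(4 + 4)²/(9 + (4 + 4)²))*(-188))*(-35/(-85)) = ((2*8²/(9 + 8²))*(-188))*(-35*(-1/85)) = ((2*64/(9 + 64))*(-188))*(7/17) = ((2*64/73)*(-188))*(7/17) = ((2*64*(1/73))*(-188))*(7/17) = ((128/73)*(-188))*(7/17) = -24064/73*7/17 = -168448/1241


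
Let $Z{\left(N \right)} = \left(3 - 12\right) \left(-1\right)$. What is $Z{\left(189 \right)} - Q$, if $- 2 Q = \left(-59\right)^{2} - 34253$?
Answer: $-15377$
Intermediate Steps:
$Z{\left(N \right)} = 9$ ($Z{\left(N \right)} = \left(-9\right) \left(-1\right) = 9$)
$Q = 15386$ ($Q = - \frac{\left(-59\right)^{2} - 34253}{2} = - \frac{3481 - 34253}{2} = \left(- \frac{1}{2}\right) \left(-30772\right) = 15386$)
$Z{\left(189 \right)} - Q = 9 - 15386 = -15377$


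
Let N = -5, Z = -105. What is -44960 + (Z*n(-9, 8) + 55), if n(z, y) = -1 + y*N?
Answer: -40600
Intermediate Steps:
n(z, y) = -1 - 5*y (n(z, y) = -1 + y*(-5) = -1 - 5*y)
-44960 + (Z*n(-9, 8) + 55) = -44960 + (-105*(-1 - 5*8) + 55) = -44960 + (-105*(-1 - 40) + 55) = -44960 + (-105*(-41) + 55) = -44960 + (4305 + 55) = -44960 + 4360 = -40600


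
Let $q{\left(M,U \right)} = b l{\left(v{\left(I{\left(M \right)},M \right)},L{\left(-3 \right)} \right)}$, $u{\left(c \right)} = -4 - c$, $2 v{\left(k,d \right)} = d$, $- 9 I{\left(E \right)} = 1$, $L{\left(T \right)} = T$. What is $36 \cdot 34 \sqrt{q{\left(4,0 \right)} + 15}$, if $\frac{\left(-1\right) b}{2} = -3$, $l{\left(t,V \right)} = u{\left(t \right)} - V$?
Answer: $1224 i \sqrt{3} \approx 2120.0 i$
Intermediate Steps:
$I{\left(E \right)} = - \frac{1}{9}$ ($I{\left(E \right)} = \left(- \frac{1}{9}\right) 1 = - \frac{1}{9}$)
$v{\left(k,d \right)} = \frac{d}{2}$
$l{\left(t,V \right)} = -4 - V - t$ ($l{\left(t,V \right)} = \left(-4 - t\right) - V = -4 - V - t$)
$b = 6$ ($b = \left(-2\right) \left(-3\right) = 6$)
$q{\left(M,U \right)} = -6 - 3 M$ ($q{\left(M,U \right)} = 6 \left(-4 - -3 - \frac{M}{2}\right) = 6 \left(-4 + 3 - \frac{M}{2}\right) = 6 \left(-1 - \frac{M}{2}\right) = -6 - 3 M$)
$36 \cdot 34 \sqrt{q{\left(4,0 \right)} + 15} = 36 \cdot 34 \sqrt{\left(-6 - 12\right) + 15} = 1224 \sqrt{\left(-6 - 12\right) + 15} = 1224 \sqrt{-18 + 15} = 1224 \sqrt{-3} = 1224 i \sqrt{3}$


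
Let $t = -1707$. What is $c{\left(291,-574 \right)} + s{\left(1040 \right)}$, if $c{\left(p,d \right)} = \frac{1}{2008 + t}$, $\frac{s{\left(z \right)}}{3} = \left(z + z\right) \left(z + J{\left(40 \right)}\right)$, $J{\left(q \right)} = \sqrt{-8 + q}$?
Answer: $\frac{1953369601}{301} + 24960 \sqrt{2} \approx 6.5249 \cdot 10^{6}$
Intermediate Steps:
$s{\left(z \right)} = 6 z \left(z + 4 \sqrt{2}\right)$ ($s{\left(z \right)} = 3 \left(z + z\right) \left(z + \sqrt{-8 + 40}\right) = 3 \cdot 2 z \left(z + \sqrt{32}\right) = 3 \cdot 2 z \left(z + 4 \sqrt{2}\right) = 6 z \left(z + 4 \sqrt{2}\right)$)
$c{\left(p,d \right)} = \frac{1}{301}$ ($c{\left(p,d \right)} = \frac{1}{2008 - 1707} = \frac{1}{301}$)
$c{\left(291,-574 \right)} + s{\left(1040 \right)} = \frac{1}{301} + 6 \cdot 1040 \left(1040 + 4 \sqrt{2}\right) = \frac{1}{301} + \left(6489600 + 24960 \sqrt{2}\right) = \frac{1953369601}{301} + 24960 \sqrt{2}$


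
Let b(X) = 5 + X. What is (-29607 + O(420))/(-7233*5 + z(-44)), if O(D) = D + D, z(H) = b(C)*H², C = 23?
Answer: -28767/18043 ≈ -1.5944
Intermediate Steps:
z(H) = 28*H² (z(H) = (5 + 23)*H² = 28*H²)
O(D) = 2*D
(-29607 + O(420))/(-7233*5 + z(-44)) = (-29607 + 2*420)/(-7233*5 + 28*(-44)²) = (-29607 + 840)/(-36165 + 28*1936) = -28767/(-36165 + 54208) = -28767/18043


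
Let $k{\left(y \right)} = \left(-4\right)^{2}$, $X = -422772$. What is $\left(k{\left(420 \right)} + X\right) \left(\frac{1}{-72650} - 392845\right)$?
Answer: $\frac{6032768123497878}{36325} \approx 1.6608 \cdot 10^{11}$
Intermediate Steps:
$k{\left(y \right)} = 16$
$\left(k{\left(420 \right)} + X\right) \left(\frac{1}{-72650} - 392845\right) = \left(16 - 422772\right) \left(\frac{1}{-72650} - 392845\right) = - 422756 \left(- \frac{1}{72650} - 392845\right) = \left(-422756\right) \left(- \frac{28540189251}{72650}\right) = \frac{6032768123497878}{36325}$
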